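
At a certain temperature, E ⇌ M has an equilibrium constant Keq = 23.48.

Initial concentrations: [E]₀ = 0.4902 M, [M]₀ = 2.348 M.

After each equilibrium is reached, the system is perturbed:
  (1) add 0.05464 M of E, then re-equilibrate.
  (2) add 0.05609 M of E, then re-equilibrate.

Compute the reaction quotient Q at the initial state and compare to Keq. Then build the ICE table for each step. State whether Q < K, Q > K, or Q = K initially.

Q₀ = 4.79 vs Keq = 23.48 ⇒ Q<K, forward
Step 1:
                   E          M
  I           0.4902      2.348
  C          -0.3743     0.3743
  E           0.1159      2.722
  solve Keq expr → x = 0.3743; check Q = 23.48
Then add 0.05464 M of E.
Step 2:
                   E          M
  I           0.1706      2.722
  C         -0.05241    0.05241
  E           0.1182      2.775
  solve Keq expr → x = 0.05241; check Q = 23.48
Then add 0.05609 M of E.
Step 3:
                   E          M
  I           0.1743      2.775
  C          -0.0538     0.0538
  E           0.1205      2.828
  solve Keq expr → x = 0.0538; check Q = 23.48

Q₀ = 4.79; Q < K (proceeds forward)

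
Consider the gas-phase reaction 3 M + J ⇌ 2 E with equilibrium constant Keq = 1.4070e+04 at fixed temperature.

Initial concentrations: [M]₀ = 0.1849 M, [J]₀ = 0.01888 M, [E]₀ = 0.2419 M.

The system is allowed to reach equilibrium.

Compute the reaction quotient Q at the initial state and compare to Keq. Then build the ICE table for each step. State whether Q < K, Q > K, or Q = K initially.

Q₀ = 490.3 vs Keq = 1.4070e+04 ⇒ Q<K, forward
Step 1:
                    M           J           E
  init         0.1849     0.01888      0.2419
  Δ          -0.05005    -0.01668     0.03337
  eq           0.1348    0.002196      0.2753
  solve Keq expr → x = 0.01668; check Q = 1.4070e+04

Q₀ = 490.3; Q < K (proceeds forward)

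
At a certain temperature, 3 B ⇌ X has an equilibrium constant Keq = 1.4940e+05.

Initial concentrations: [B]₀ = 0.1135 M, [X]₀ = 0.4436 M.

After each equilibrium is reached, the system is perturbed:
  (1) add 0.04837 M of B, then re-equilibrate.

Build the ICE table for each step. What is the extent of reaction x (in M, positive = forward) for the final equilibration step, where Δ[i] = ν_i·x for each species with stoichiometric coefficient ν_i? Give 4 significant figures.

x = 0.01607 M

Q₀ = 303.4 vs Keq = 1.4940e+05 ⇒ Q<K, forward
Step 1:
                   B          X
  init        0.1135     0.4436
  Δ         -0.09878    0.03293
  eq         0.01472     0.4765
  solve Keq expr → x = 0.03293; check Q = 1.4940e+05
Then add 0.04837 M of B.
Step 2:
                   B          X
  init       0.06309     0.4765
  Δ         -0.04821    0.01607
  eq         0.01488     0.4926
  solve Keq expr → x = 0.01607; check Q = 1.4940e+05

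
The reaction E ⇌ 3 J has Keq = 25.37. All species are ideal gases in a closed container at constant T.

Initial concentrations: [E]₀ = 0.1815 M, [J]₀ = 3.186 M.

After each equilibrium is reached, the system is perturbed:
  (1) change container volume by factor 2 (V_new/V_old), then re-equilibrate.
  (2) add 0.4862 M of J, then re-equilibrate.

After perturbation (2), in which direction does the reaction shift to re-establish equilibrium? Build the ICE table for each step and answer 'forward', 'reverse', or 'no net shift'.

Direction: reverse

Q₀ = 178.2 vs Keq = 25.37 ⇒ Q>K, reverse
Step 1:
                   E          J
  init        0.1815      3.186
  Δ           0.2963    -0.8889
  eq          0.4778      2.297
  solve Keq expr → x = -0.2963; check Q = 25.37
Then change container volume by factor 2 (V_new/V_old).
Step 2:
                   E          J
  init        0.2389      1.149
  Δ          -0.1108     0.3325
  eq          0.1281      1.481
  solve Keq expr → x = 0.1108; check Q = 25.37
Then add 0.4862 M of J.
Step 3:
                   E          J
  init        0.1281      1.967
  Δ          0.07761    -0.2328
  eq          0.2057      1.734
  solve Keq expr → x = -0.07761; check Q = 25.37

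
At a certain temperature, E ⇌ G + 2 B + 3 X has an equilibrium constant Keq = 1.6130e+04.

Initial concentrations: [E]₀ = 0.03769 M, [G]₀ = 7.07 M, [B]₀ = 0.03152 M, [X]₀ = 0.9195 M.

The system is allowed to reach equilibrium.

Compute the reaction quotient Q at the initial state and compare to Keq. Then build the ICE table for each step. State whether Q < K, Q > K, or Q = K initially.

Q₀ = 0.1449 vs Keq = 1.6130e+04 ⇒ Q<K, forward
Step 1:
                    E           G           B           X
  Initial     0.03769        7.07     0.03152      0.9195
  Change     -0.03768     0.03768     0.07537      0.1131
  Equil    5.5424e-06       7.108      0.1069       1.033
  solve Keq expr → x = 0.03768; check Q = 1.6130e+04

Q₀ = 0.1449; Q < K (proceeds forward)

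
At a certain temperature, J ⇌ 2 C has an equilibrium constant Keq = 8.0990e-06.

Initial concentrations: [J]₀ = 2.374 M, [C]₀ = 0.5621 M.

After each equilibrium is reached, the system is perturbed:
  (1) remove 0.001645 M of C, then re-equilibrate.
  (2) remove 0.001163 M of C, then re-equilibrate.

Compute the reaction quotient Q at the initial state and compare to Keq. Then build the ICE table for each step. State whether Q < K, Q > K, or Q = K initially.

Q₀ = 0.1331 vs Keq = 8.0990e-06 ⇒ Q>K, reverse
Step 1:
                    J           C
  Initial       2.374      0.5621
  Change       0.2787     -0.5575
  Equil         2.653    0.004635
  solve Keq expr → x = -0.2787; check Q = 8.0990e-06
Then remove 0.001645 M of C.
Step 2:
                    J           C
  Initial       2.653     0.00299
  Change  -8.2214e-04    0.001644
  Equil         2.652    0.004634
  solve Keq expr → x = 8.2214e-04; check Q = 8.0990e-06
Then remove 0.001163 M of C.
Step 3:
                    J           C
  Initial       2.652    0.003471
  Change  -5.8125e-04    0.001162
  Equil         2.651    0.004634
  solve Keq expr → x = 5.8125e-04; check Q = 8.0990e-06

Q₀ = 0.1331; Q > K (proceeds reverse)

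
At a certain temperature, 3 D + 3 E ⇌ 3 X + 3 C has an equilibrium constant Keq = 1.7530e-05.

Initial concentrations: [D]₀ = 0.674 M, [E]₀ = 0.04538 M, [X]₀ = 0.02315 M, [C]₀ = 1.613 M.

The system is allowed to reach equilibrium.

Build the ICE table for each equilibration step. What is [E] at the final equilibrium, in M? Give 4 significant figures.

Q₀ = 1.82 vs Keq = 1.7530e-05 ⇒ Q>K, reverse
Step 1:
                  D         E         X         C
  I           0.674   0.04538   0.02315     1.613
  C         0.02238   0.02238  -0.02238  -0.02238
  E          0.6964   0.06776 7.7062e-04     1.591
  solve Keq expr → x = -0.00746; check Q = 1.7530e-05

[E]_eq = 0.06776 M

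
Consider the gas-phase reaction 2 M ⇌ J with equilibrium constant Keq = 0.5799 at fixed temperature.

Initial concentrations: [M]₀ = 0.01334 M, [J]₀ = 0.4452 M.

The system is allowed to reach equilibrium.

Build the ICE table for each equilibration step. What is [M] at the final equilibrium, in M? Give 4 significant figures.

Q₀ = 2502 vs Keq = 0.5799 ⇒ Q>K, reverse
Step 1:
                    M           J
  I           0.01334      0.4452
  C            0.5379      -0.269
  E            0.5513      0.1762
  solve Keq expr → x = -0.269; check Q = 0.5799

[M]_eq = 0.5513 M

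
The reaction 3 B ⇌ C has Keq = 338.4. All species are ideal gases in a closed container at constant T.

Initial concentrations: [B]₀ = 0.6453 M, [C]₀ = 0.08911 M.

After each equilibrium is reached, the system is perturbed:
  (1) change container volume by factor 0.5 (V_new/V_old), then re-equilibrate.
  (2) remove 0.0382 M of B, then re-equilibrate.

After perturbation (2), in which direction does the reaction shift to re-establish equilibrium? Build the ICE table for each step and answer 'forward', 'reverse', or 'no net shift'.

Direction: reverse

Q₀ = 0.3316 vs Keq = 338.4 ⇒ Q<K, forward
Step 1:
                    B           C
  init         0.6453     0.08911
  Δ           -0.5522      0.1841
  eq          0.09311      0.2732
  solve Keq expr → x = 0.1841; check Q = 338.4
Then change container volume by factor 0.5 (V_new/V_old).
Step 2:
                    B           C
  init         0.1862      0.5463
  Δ          -0.06732     0.02244
  eq           0.1189      0.5688
  solve Keq expr → x = 0.02244; check Q = 338.4
Then remove 0.0382 M of B.
Step 3:
                    B           C
  init         0.0807      0.5688
  Δ           0.03733    -0.01244
  eq            0.118      0.5563
  solve Keq expr → x = -0.01244; check Q = 338.4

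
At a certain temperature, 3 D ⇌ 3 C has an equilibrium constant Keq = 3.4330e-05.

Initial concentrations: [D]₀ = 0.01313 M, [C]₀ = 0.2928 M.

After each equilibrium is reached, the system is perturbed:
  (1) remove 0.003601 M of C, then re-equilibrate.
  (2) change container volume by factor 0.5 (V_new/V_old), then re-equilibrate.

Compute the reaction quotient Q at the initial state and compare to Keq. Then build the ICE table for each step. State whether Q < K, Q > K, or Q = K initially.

Q₀ = 1.1090e+04; Q > K (proceeds reverse)

Q₀ = 1.1090e+04 vs Keq = 3.4330e-05 ⇒ Q>K, reverse
Step 1:
                   D          C
  init       0.01313     0.2928
  Δ           0.2832    -0.2832
  eq          0.2963    0.00963
  solve Keq expr → x = -0.09439; check Q = 3.4330e-05
Then remove 0.003601 M of C.
Step 2:
                   D          C
  init        0.2963   0.006029
  Δ        -0.003488   0.003488
  eq          0.2928   0.009517
  solve Keq expr → x = 0.001163; check Q = 3.4330e-05
Then change container volume by factor 0.5 (V_new/V_old).
Step 3:
                   D          C
  init        0.5856    0.01903
  Δ                0          0
  eq          0.5856    0.01903
  solve Keq expr → x = 0; check Q = 3.4330e-05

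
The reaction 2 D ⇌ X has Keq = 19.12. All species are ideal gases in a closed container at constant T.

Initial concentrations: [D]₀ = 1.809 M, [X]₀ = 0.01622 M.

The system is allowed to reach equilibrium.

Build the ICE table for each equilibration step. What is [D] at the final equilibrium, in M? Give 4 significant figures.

Q₀ = 0.004956 vs Keq = 19.12 ⇒ Q<K, forward
Step 1:
                   D          X
  init         1.809    0.01622
  Δ           -1.602     0.8011
  eq          0.2068     0.8173
  solve Keq expr → x = 0.8011; check Q = 19.12

[D]_eq = 0.2068 M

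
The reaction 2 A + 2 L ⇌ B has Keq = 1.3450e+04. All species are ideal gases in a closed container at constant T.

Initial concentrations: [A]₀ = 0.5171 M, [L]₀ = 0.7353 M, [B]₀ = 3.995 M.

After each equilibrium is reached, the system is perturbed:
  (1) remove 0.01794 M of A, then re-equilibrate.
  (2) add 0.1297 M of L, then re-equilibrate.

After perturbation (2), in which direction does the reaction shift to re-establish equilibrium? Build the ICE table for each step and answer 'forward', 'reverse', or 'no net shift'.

Direction: forward

Q₀ = 27.63 vs Keq = 1.3450e+04 ⇒ Q<K, forward
Step 1:
                    A           L           B
  I            0.5171      0.7353       3.995
  C           -0.4541     -0.4541       0.227
  E           0.06301      0.2812       4.222
  solve Keq expr → x = 0.227; check Q = 1.3450e+04
Then remove 0.01794 M of A.
Step 2:
                    A           L           B
  I           0.04507      0.2812       4.222
  C           0.01475     0.01475   -0.007374
  E           0.05981       0.296       4.215
  solve Keq expr → x = -0.007374; check Q = 1.3450e+04
Then add 0.1297 M of L.
Step 3:
                    A           L           B
  I           0.05981      0.4257       4.215
  C          -0.01651    -0.01651    0.008253
  E           0.04331      0.4091       4.223
  solve Keq expr → x = 0.008253; check Q = 1.3450e+04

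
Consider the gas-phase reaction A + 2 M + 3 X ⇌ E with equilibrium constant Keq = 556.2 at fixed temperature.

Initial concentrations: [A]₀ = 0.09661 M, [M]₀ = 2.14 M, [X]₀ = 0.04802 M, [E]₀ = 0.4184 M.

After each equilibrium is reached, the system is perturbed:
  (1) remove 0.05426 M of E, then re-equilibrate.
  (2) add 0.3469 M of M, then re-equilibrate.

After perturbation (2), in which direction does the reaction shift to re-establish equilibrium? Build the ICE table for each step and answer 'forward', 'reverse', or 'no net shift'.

Q₀ = 8540 vs Keq = 556.2 ⇒ Q>K, reverse
Step 1:
                  A         M         X         E
  Initial   0.09661      2.14   0.04802    0.4184
  Change    0.02026   0.04052   0.06079  -0.02026
  Equil      0.1169     2.181    0.1088    0.3981
  solve Keq expr → x = -0.02026; check Q = 556.2
Then remove 0.05426 M of E.
Step 2:
                  A         M         X         E
  Initial    0.1169     2.181    0.1088    0.3439
  Change  -0.001498 -0.002996 -0.004493  0.001498
  Equil      0.1154     2.178    0.1043    0.3454
  solve Keq expr → x = 0.001498; check Q = 556.2
Then add 0.3469 M of M.
Step 3:
                  A         M         X         E
  Initial    0.1154     2.524    0.1043    0.3454
  Change  -0.002862 -0.005725 -0.008587  0.002862
  Equil      0.1125     2.519   0.09573    0.3482
  solve Keq expr → x = 0.002862; check Q = 556.2

Direction: forward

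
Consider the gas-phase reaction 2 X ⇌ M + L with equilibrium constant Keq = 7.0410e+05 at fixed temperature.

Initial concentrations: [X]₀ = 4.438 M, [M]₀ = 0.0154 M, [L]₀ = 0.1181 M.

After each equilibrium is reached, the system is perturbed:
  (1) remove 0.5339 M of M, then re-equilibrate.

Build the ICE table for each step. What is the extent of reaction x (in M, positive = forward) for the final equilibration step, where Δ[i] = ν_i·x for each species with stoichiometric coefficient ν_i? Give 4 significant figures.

Q₀ = 9.2341e-05 vs Keq = 7.0410e+05 ⇒ Q<K, forward
Step 1:
                   X          M          L
  I            4.438     0.0154     0.1181
  C           -4.435      2.218      2.218
  E         0.002722      2.233      2.336
  solve Keq expr → x = 2.218; check Q = 7.0410e+05
Then remove 0.5339 M of M.
Step 2:
                   X          M          L
  I         0.002722      1.699      2.336
  C       -3.4735e-04 1.7368e-04 1.7368e-04
  E         0.002374      1.699      2.336
  solve Keq expr → x = 1.7368e-04; check Q = 7.0410e+05

x = 1.7368e-04 M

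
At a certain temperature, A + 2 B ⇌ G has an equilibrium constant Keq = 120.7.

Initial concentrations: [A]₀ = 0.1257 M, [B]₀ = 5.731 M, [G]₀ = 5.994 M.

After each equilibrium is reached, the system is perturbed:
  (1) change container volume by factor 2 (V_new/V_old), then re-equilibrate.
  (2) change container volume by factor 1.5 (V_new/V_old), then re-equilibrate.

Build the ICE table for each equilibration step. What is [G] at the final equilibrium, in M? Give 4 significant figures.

Q₀ = 1.452 vs Keq = 120.7 ⇒ Q<K, forward
Step 1:
                   A          B          G
  init        0.1257      5.731      5.994
  Δ           -0.124     -0.248      0.124
  eq        0.001686      5.483      6.118
  solve Keq expr → x = 0.124; check Q = 120.7
Then change container volume by factor 2 (V_new/V_old).
Step 2:
                   A          B          G
  init    8.4303e-04      2.741      3.059
  Δ         0.002514   0.005028  -0.002514
  eq        0.003357      2.747      3.056
  solve Keq expr → x = -0.002514; check Q = 120.7
Then change container volume by factor 1.5 (V_new/V_old).
Step 3:
                   A          B          G
  init      0.002238      1.831      2.038
  Δ          0.00276   0.005521   -0.00276
  eq        0.004999      1.837      2.035
  solve Keq expr → x = -0.00276; check Q = 120.7

[G]_eq = 2.035 M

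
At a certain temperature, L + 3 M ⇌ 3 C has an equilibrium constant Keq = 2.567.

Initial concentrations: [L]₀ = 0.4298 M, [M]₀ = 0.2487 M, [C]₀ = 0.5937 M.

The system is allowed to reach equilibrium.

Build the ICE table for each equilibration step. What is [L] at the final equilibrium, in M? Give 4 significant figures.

Q₀ = 31.65 vs Keq = 2.567 ⇒ Q>K, reverse
Step 1:
                    L           M           C
  init         0.4298      0.2487      0.5937
  Δ            0.0525      0.1575     -0.1575
  eq           0.4823      0.4062      0.4362
  solve Keq expr → x = -0.0525; check Q = 2.567

[L]_eq = 0.4823 M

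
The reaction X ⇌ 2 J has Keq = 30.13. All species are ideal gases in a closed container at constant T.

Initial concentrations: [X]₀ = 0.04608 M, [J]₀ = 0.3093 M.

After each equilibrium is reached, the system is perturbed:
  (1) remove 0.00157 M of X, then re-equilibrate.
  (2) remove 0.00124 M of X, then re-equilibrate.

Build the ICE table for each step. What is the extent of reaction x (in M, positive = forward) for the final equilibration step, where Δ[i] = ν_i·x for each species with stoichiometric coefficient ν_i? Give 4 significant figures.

x = -0.001179 M

Q₀ = 2.076 vs Keq = 30.13 ⇒ Q<K, forward
Step 1:
                    X           J
  Initial     0.04608      0.3093
  Change       -0.041       0.082
  Equil      0.005082      0.3913
  solve Keq expr → x = 0.041; check Q = 30.13
Then remove 0.00157 M of X.
Step 2:
                    X           J
  Initial    0.003512      0.3913
  Change     0.001493   -0.002986
  Equil      0.005004      0.3883
  solve Keq expr → x = -0.001493; check Q = 30.13
Then remove 0.00124 M of X.
Step 3:
                    X           J
  Initial    0.003764      0.3883
  Change     0.001179   -0.002359
  Equil      0.004944       0.386
  solve Keq expr → x = -0.001179; check Q = 30.13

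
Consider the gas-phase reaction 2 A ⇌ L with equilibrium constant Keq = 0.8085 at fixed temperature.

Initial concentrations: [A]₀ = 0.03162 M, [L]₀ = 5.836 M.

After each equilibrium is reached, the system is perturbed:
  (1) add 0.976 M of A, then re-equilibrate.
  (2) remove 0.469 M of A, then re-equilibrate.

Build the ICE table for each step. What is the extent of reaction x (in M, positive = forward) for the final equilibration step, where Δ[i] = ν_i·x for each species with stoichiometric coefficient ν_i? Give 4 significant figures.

x = -0.2085 M

Q₀ = 5837 vs Keq = 0.8085 ⇒ Q>K, reverse
Step 1:
                   A          L
  Initial    0.03162      5.836
  Change       2.367     -1.184
  Equil        2.399      4.652
  solve Keq expr → x = -1.184; check Q = 0.8085
Then add 0.976 M of A.
Step 2:
                   A          L
  Initial      3.375      4.652
  Change     -0.8668     0.4334
  Equil        2.508      5.086
  solve Keq expr → x = 0.4334; check Q = 0.8085
Then remove 0.469 M of A.
Step 3:
                   A          L
  Initial      2.039      5.086
  Change       0.417    -0.2085
  Equil        2.456      4.877
  solve Keq expr → x = -0.2085; check Q = 0.8085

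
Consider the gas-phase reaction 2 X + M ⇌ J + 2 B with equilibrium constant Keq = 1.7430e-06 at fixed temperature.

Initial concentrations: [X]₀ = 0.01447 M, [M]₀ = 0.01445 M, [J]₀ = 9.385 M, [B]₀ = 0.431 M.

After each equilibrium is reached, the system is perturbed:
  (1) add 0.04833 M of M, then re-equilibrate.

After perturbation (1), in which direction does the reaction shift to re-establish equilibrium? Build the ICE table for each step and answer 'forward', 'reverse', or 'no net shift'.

Q₀ = 5.7621e+05 vs Keq = 1.7430e-06 ⇒ Q>K, reverse
Step 1:
                   X          M          J          B
  Initial    0.01447    0.01445      9.385      0.431
  Change      0.4309     0.2155    -0.2155    -0.4309
  Equil       0.4454     0.2299       9.17 9.3105e-05
  solve Keq expr → x = -0.2155; check Q = 1.7430e-06
Then add 0.04833 M of M.
Step 2:
                   X          M          J          B
  Initial     0.4454     0.2782       9.17 9.3105e-05
  Change  -9.3168e-06 -4.6584e-06 4.6584e-06 9.3168e-06
  Equil       0.4454     0.2782       9.17 1.0242e-04
  solve Keq expr → x = 4.6584e-06; check Q = 1.7430e-06

Direction: forward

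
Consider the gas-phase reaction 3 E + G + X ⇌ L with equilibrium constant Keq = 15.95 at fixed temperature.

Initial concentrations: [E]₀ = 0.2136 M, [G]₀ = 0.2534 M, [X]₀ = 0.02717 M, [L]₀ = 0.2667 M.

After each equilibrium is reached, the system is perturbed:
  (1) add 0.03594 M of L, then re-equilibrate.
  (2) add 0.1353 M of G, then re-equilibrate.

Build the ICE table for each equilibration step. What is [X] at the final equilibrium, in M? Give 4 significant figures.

Q₀ = 3975 vs Keq = 15.95 ⇒ Q>K, reverse
Step 1:
                   E          G          X          L
  I           0.2136     0.2534    0.02717     0.2667
  C           0.3488     0.1163     0.1163    -0.1163
  E           0.5624     0.3697     0.1434     0.1504
  solve Keq expr → x = -0.1163; check Q = 15.95
Then add 0.03594 M of L.
Step 2:
                   E          G          X          L
  I           0.5624     0.3697     0.1434     0.1864
  C          0.02096   0.006985   0.006985  -0.006985
  E           0.5834     0.3767     0.1504     0.1794
  solve Keq expr → x = -0.006985; check Q = 15.95
Then add 0.1353 M of G.
Step 3:
                   E          G          X          L
  I           0.5834      0.512     0.1504     0.1794
  C         -0.03056   -0.01019   -0.01019    0.01019
  E           0.5528     0.5018     0.1402     0.1896
  solve Keq expr → x = 0.01019; check Q = 15.95

[X]_eq = 0.1402 M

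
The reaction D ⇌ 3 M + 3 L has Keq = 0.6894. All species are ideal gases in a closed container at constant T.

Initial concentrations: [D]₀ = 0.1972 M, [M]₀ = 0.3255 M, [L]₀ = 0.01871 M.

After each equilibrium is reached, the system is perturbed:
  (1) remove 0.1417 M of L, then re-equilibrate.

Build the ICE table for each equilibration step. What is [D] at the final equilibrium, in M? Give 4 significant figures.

[D]_eq = 0.03601 M

Q₀ = 1.1454e-06 vs Keq = 0.6894 ⇒ Q<K, forward
Step 1:
                   D          M          L
  init        0.1972     0.3255    0.01871
  Δ          -0.1424     0.4272     0.4272
  eq         0.05482     0.7527     0.4459
  solve Keq expr → x = 0.1424; check Q = 0.6894
Then remove 0.1417 M of L.
Step 2:
                   D          M          L
  init       0.05482     0.7527     0.3042
  Δ          -0.0188    0.05641    0.05641
  eq         0.03601     0.8091     0.3606
  solve Keq expr → x = 0.0188; check Q = 0.6894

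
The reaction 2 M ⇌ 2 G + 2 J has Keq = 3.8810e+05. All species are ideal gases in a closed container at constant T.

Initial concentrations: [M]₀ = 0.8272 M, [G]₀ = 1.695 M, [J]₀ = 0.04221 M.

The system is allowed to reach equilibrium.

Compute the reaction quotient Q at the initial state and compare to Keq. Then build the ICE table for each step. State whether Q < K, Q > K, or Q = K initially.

Q₀ = 0.007481; Q < K (proceeds forward)

Q₀ = 0.007481 vs Keq = 3.8810e+05 ⇒ Q<K, forward
Step 1:
                    M           G           J
  I            0.8272       1.695     0.04221
  C           -0.8237      0.8237      0.8237
  E          0.003501       2.519      0.8659
  solve Keq expr → x = 0.4118; check Q = 3.8810e+05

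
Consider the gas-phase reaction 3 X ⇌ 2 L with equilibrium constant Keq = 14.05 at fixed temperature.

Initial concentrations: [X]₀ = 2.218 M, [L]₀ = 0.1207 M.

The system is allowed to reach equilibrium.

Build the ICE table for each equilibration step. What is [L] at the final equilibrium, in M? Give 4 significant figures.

Q₀ = 0.001335 vs Keq = 14.05 ⇒ Q<K, forward
Step 1:
                    X           L
  I             2.218      0.1207
  C            -1.731       1.154
  E            0.4872       1.275
  solve Keq expr → x = 0.5769; check Q = 14.05

[L]_eq = 1.275 M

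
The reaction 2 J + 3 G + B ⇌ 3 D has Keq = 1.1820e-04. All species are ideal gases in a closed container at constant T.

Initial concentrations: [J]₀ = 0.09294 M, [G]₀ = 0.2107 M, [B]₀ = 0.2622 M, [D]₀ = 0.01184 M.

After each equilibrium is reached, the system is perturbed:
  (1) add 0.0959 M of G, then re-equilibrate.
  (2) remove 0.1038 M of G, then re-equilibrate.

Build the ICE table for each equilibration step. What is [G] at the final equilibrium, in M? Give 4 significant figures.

[G]_eq = 0.2132 M

Q₀ = 0.07835 vs Keq = 1.1820e-04 ⇒ Q>K, reverse
Step 1:
                   J          G          B          D
  Initial    0.09294     0.2107     0.2622    0.01184
  Change    0.006893    0.01034   0.003446   -0.01034
  Equil      0.09983      0.221     0.2656   0.001501
  solve Keq expr → x = -0.003446; check Q = 1.1820e-04
Then add 0.0959 M of G.
Step 2:
                   J          G          B          D
  Initial    0.09983     0.3169     0.2656   0.001501
  Change  -4.2670e-04 -6.4005e-04 -2.1335e-04 6.4005e-04
  Equil      0.09941     0.3163     0.2654   0.002141
  solve Keq expr → x = 2.1335e-04; check Q = 1.1820e-04
Then remove 0.1038 M of G.
Step 3:
                   J          G          B          D
  Initial    0.09941     0.2125     0.2654   0.002141
  Change  4.6197e-04 6.9295e-04 2.3098e-04 -6.9295e-04
  Equil      0.09987     0.2132     0.2657   0.001448
  solve Keq expr → x = -2.3098e-04; check Q = 1.1820e-04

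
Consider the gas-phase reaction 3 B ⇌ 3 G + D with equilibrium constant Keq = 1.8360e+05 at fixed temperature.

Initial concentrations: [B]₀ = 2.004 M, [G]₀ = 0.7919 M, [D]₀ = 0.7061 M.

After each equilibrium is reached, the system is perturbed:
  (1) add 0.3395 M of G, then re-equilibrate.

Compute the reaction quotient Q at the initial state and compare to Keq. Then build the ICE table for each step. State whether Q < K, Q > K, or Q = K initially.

Q₀ = 0.04357 vs Keq = 1.8360e+05 ⇒ Q<K, forward
Step 1:
                    B           G           D
  I             2.004      0.7919      0.7061
  C            -1.951       1.951      0.6502
  E           0.05341       2.742       1.356
  solve Keq expr → x = 0.6502; check Q = 1.8360e+05
Then add 0.3395 M of G.
Step 2:
                    B           G           D
  I           0.05341       3.082       1.356
  C          0.006455   -0.006455   -0.002152
  E           0.05987       3.076       1.354
  solve Keq expr → x = -0.002152; check Q = 1.8360e+05

Q₀ = 0.04357; Q < K (proceeds forward)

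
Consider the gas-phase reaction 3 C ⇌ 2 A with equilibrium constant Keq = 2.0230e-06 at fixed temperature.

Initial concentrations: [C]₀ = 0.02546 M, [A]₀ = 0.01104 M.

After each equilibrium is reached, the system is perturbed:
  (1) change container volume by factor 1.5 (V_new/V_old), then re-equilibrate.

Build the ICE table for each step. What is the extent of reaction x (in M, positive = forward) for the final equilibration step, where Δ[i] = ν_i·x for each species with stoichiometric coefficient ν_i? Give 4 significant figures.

Q₀ = 7.385 vs Keq = 2.0230e-06 ⇒ Q>K, reverse
Step 1:
                    C           A
  I           0.02546     0.01104
  C           0.01654    -0.01103
  E             0.042  1.2243e-05
  solve Keq expr → x = -0.005514; check Q = 2.0230e-06
Then change container volume by factor 1.5 (V_new/V_old).
Step 2:
                    C           A
  I             0.028  8.1622e-06
  C        2.2455e-06 -1.4970e-06
  E             0.028  6.6652e-06
  solve Keq expr → x = -7.4849e-07; check Q = 2.0230e-06

x = -7.4849e-07 M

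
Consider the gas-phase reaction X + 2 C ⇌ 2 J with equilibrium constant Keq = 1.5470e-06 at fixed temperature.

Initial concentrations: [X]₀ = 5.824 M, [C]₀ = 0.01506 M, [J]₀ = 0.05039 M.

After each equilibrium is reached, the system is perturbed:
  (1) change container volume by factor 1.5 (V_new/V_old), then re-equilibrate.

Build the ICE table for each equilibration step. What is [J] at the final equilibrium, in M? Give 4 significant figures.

[J]_eq = 1.0690e-04 M

Q₀ = 1.922 vs Keq = 1.5470e-06 ⇒ Q>K, reverse
Step 1:
                  X         C         J
  I           5.824   0.01506   0.05039
  C          0.0251   0.05019  -0.05019
  E           5.849   0.06525 1.9629e-04
  solve Keq expr → x = -0.0251; check Q = 1.5470e-06
Then change container volume by factor 1.5 (V_new/V_old).
Step 2:
                  X         C         J
  I           3.899    0.0435 1.3086e-04
  C       1.1977e-05 2.3954e-05 -2.3954e-05
  E           3.899   0.04353 1.0690e-04
  solve Keq expr → x = -1.1977e-05; check Q = 1.5470e-06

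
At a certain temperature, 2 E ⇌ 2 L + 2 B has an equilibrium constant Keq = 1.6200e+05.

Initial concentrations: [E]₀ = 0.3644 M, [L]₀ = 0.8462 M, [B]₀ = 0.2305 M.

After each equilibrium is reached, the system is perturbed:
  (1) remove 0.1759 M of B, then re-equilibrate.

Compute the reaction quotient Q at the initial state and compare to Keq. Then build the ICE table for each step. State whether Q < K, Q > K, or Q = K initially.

Q₀ = 0.2865 vs Keq = 1.6200e+05 ⇒ Q<K, forward
Step 1:
                  E         L         B
  init       0.3644    0.8462    0.2305
  Δ         -0.3626    0.3626    0.3626
  eq       0.001781     1.209    0.5931
  solve Keq expr → x = 0.1813; check Q = 1.6200e+05
Then remove 0.1759 M of B.
Step 2:
                  E         L         B
  init     0.001781     1.209    0.4172
  Δ       -5.2616e-04 5.2616e-04 5.2616e-04
  eq       0.001255     1.209    0.4177
  solve Keq expr → x = 2.6308e-04; check Q = 1.6200e+05

Q₀ = 0.2865; Q < K (proceeds forward)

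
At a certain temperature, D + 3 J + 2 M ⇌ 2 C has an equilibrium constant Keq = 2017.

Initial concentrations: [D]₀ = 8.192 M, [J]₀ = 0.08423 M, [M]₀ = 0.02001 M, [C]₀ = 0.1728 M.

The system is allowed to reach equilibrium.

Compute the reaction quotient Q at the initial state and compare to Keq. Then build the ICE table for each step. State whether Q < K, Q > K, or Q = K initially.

Q₀ = 1.5234e+04 vs Keq = 2017 ⇒ Q>K, reverse
Step 1:
                    D           J           M           C
  Initial       8.192     0.08423     0.02001      0.1728
  Change     0.007546     0.02264     0.01509    -0.01509
  Equil           8.2      0.1069      0.0351      0.1577
  solve Keq expr → x = -0.007546; check Q = 2017

Q₀ = 1.5234e+04; Q > K (proceeds reverse)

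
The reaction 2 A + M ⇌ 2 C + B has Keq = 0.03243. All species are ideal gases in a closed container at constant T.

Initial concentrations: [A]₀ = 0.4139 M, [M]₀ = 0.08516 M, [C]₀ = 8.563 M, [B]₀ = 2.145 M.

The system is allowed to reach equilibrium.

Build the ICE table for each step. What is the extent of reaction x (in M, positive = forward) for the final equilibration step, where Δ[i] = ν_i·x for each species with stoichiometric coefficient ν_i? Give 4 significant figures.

x = -2.071 M

Q₀ = 1.0781e+04 vs Keq = 0.03243 ⇒ Q>K, reverse
Step 1:
                    A           M           C           B
  I            0.4139     0.08516       8.563       2.145
  C             4.142       2.071      -4.142      -2.071
  E             4.555       2.156       4.421     0.07422
  solve Keq expr → x = -2.071; check Q = 0.03243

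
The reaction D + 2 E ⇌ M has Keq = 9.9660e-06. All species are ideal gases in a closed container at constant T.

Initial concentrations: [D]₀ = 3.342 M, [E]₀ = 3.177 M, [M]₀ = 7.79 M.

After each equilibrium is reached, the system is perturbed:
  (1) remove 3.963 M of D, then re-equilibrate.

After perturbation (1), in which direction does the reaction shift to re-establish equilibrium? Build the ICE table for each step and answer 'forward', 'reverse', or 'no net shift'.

Q₀ = 0.2309 vs Keq = 9.9660e-06 ⇒ Q>K, reverse
Step 1:
                   D          E          M
  I            3.342      3.177       7.79
  C            7.751       15.5     -7.751
  E            11.09      18.68    0.03858
  solve Keq expr → x = -7.751; check Q = 9.9660e-06
Then remove 3.963 M of D.
Step 2:
                   D          E          M
  I             7.13      18.68    0.03858
  C          0.01366    0.02732   -0.01366
  E            7.144      18.71    0.02492
  solve Keq expr → x = -0.01366; check Q = 9.9660e-06

Direction: reverse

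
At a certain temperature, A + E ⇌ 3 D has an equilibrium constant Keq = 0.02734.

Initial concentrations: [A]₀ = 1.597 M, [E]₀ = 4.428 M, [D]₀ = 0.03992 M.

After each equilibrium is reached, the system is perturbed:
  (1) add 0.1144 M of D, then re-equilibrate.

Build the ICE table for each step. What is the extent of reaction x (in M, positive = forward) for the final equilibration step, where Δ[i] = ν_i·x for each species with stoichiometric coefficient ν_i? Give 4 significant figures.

Q₀ = 8.9962e-06 vs Keq = 0.02734 ⇒ Q<K, forward
Step 1:
                   A          E          D
  Initial      1.597      4.428    0.03992
  Change     -0.1699    -0.1699     0.5098
  Equil        1.427      4.258     0.5497
  solve Keq expr → x = 0.1699; check Q = 0.02734
Then add 0.1144 M of D.
Step 2:
                   A          E          D
  Initial      1.427      4.258     0.6641
  Change     0.03608    0.03608    -0.1082
  Equil        1.463      4.294     0.5559
  solve Keq expr → x = -0.03608; check Q = 0.02734

x = -0.03608 M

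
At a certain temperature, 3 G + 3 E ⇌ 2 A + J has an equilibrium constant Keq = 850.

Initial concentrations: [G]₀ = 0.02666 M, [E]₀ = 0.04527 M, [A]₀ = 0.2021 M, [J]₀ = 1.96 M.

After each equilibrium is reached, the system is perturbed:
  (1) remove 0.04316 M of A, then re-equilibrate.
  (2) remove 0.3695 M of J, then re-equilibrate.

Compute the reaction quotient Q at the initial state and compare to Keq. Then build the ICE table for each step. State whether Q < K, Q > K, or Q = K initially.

Q₀ = 4.5538e+07 vs Keq = 850 ⇒ Q>K, reverse
Step 1:
                   G          E          A          J
  init       0.02666    0.04527     0.2021       1.96
  Δ           0.1379     0.1379    -0.0919   -0.04595
  eq          0.1645     0.1831     0.1102      1.914
  solve Keq expr → x = -0.04595; check Q = 850
Then remove 0.04316 M of A.
Step 2:
                   G          E          A          J
  init        0.1645     0.1831    0.06704      1.914
  Δ         -0.01806   -0.01806    0.01204   0.006021
  eq          0.1465     0.1651    0.07908       1.92
  solve Keq expr → x = 0.006021; check Q = 850
Then remove 0.3695 M of J.
Step 3:
                   G          E          A          J
  init        0.1465     0.1651    0.07908      1.551
  Δ         -0.00382   -0.00382   0.002547   0.001273
  eq          0.1426     0.1612    0.08163      1.552
  solve Keq expr → x = 0.001273; check Q = 850

Q₀ = 4.5538e+07; Q > K (proceeds reverse)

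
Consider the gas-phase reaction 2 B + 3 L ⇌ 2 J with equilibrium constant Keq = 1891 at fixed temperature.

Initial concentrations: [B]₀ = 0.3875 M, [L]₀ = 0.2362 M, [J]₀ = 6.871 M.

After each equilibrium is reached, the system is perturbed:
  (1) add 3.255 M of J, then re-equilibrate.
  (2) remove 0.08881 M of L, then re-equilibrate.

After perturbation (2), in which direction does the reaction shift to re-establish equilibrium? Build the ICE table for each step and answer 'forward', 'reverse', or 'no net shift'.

Q₀ = 2.3859e+04 vs Keq = 1891 ⇒ Q>K, reverse
Step 1:
                   B          L          J
  Initial     0.3875     0.2362      6.871
  Change      0.1378     0.2067    -0.1378
  Equil       0.5253     0.4429      6.733
  solve Keq expr → x = -0.0689; check Q = 1891
Then add 3.255 M of J.
Step 2:
                   B          L          J
  Initial     0.5253     0.4429      9.988
  Change     0.06045    0.09067   -0.06045
  Equil       0.5857     0.5336      9.928
  solve Keq expr → x = -0.03022; check Q = 1891
Then remove 0.08881 M of L.
Step 3:
                   B          L          J
  Initial     0.5857     0.4448      9.928
  Change     0.04214    0.06322   -0.04214
  Equil       0.6279      0.508      9.886
  solve Keq expr → x = -0.02107; check Q = 1891

Direction: reverse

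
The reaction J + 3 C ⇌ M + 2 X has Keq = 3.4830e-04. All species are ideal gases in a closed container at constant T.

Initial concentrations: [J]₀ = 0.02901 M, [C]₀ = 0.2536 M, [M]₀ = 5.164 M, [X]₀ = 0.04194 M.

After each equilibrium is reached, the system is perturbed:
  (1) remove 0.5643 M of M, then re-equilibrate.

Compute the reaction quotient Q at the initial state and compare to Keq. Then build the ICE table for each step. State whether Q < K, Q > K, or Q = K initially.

Q₀ = 19.2; Q > K (proceeds reverse)

Q₀ = 19.2 vs Keq = 3.4830e-04 ⇒ Q>K, reverse
Step 1:
                   J          C          M          X
  I          0.02901     0.2536      5.164    0.04194
  C          0.02081    0.06242   -0.02081   -0.04161
  E          0.04982      0.316      5.143 3.2630e-04
  solve Keq expr → x = -0.02081; check Q = 3.4830e-04
Then remove 0.5643 M of M.
Step 2:
                   J          C          M          X
  I          0.04982      0.316      4.579 3.2630e-04
  C       -9.7204e-06 -2.9161e-05 9.7204e-06 1.9441e-05
  E          0.04981      0.316      4.579 3.4574e-04
  solve Keq expr → x = 9.7204e-06; check Q = 3.4830e-04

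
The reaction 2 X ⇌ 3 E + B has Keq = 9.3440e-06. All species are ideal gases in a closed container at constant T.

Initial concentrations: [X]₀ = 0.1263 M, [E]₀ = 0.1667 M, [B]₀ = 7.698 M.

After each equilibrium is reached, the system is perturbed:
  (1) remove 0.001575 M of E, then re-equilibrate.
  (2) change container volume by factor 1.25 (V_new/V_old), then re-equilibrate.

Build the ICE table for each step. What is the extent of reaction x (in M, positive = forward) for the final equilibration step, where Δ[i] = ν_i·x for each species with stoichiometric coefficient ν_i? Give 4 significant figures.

x = 1.7195e-04 M

Q₀ = 2.236 vs Keq = 9.3440e-06 ⇒ Q>K, reverse
Step 1:
                  X         E         B
  I          0.1263    0.1667     7.698
  C          0.1084   -0.1626  -0.05421
  E          0.2347  0.004069     7.644
  solve Keq expr → x = -0.05421; check Q = 9.3440e-06
Then remove 0.001575 M of E.
Step 2:
                  X         E         B
  I          0.2347  0.002494     7.644
  C       -0.001042  0.001563 5.2095e-04
  E          0.2337  0.004056     7.644
  solve Keq expr → x = 5.2095e-04; check Q = 9.3440e-06
Then change container volume by factor 1.25 (V_new/V_old).
Step 3:
                  X         E         B
  I          0.1869  0.003245     6.115
  C       -3.4391e-04 5.1586e-04 1.7195e-04
  E          0.1866  0.003761     6.116
  solve Keq expr → x = 1.7195e-04; check Q = 9.3440e-06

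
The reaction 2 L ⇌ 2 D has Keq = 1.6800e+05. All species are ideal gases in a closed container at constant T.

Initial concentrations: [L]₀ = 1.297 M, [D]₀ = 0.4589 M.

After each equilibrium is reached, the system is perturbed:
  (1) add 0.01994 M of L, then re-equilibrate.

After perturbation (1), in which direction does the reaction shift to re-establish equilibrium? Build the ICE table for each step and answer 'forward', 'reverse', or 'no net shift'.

Direction: forward

Q₀ = 0.1252 vs Keq = 1.6800e+05 ⇒ Q<K, forward
Step 1:
                  L         D
  I           1.297    0.4589
  C          -1.293     1.293
  E        0.004274     1.752
  solve Keq expr → x = 0.6464; check Q = 1.6800e+05
Then add 0.01994 M of L.
Step 2:
                  L         D
  I         0.02421     1.752
  C        -0.01989   0.01989
  E        0.004322     1.772
  solve Keq expr → x = 0.009946; check Q = 1.6800e+05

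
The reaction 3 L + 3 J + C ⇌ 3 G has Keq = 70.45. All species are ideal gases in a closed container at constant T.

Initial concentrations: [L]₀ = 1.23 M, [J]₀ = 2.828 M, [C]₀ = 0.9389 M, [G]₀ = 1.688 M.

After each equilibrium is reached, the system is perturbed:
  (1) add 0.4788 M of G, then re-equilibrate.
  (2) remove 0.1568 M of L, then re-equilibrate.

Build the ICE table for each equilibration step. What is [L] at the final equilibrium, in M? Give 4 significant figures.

[L]_eq = 0.3682 M

Q₀ = 0.1217 vs Keq = 70.45 ⇒ Q<K, forward
Step 1:
                   L          J          C          G
  I             1.23      2.828     0.9389      1.688
  C          -0.8661    -0.8661    -0.2887     0.8661
  E           0.3639      1.962     0.6502      2.554
  solve Keq expr → x = 0.2887; check Q = 70.45
Then add 0.4788 M of G.
Step 2:
                   L          J          C          G
  I           0.3639      1.962     0.6502      3.033
  C          0.04791    0.04791    0.01597   -0.04791
  E           0.4118       2.01     0.6662      2.985
  solve Keq expr → x = -0.01597; check Q = 70.45
Then remove 0.1568 M of L.
Step 3:
                   L          J          C          G
  I            0.255       2.01     0.6662      2.985
  C           0.1132     0.1132    0.03774    -0.1132
  E           0.3682      2.123     0.7039      2.872
  solve Keq expr → x = -0.03774; check Q = 70.45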